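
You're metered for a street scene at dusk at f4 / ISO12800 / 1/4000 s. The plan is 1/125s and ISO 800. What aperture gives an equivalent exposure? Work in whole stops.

f/5.6

Shutter speed: 1/4000 → 1/2000 → 1/1000 → 1/500 → 1/250 → 1/125 — 5 stops longer (brighter).
ISO: 12800 → 6400 → 3200 → 1600 → 800 — 4 stops dropped (darker).
Net change so far: 1 stop brighter. Offset with the aperture: f/4 → f/5.6.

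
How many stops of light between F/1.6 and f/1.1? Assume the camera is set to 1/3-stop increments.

f/1.6 → f/1.4 → f/1.2 → f/1.1 — count the steps: 3 third-stops = 1 stop.

1 stop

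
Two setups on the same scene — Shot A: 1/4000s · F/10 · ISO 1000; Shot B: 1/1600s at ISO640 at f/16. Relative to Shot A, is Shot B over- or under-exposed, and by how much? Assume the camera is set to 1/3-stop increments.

2/3 stop darker

Aperture: f/10 → f/11 → f/13 → f/14 → f/16 — 1 1/3 stops narrower (darker).
Shutter speed: 1/4000 → 1/3200 → 1/2500 → 1/2000 → 1/1600 — 1 1/3 stops slower (brighter).
ISO: 1000 → 800 → 640 — 2/3 stop lower (darker).
Net: −1 1/3 +1 1/3 −2/3 = −2/3 stops.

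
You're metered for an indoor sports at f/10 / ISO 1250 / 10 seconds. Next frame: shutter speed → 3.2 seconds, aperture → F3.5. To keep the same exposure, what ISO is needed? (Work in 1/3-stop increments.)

ISO 500

Shutter speed: 10 → 8 → 6 → 5 → 4 → 3.2 — 1 2/3 stops shorter (darker).
Aperture: f/10 → f/9 → f/8 → f/7.1 → f/6.3 → f/5.6 → f/5 → f/4.5 → f/4 → f/3.5 — 3 stops wider (brighter).
Net change so far: 1 1/3 stops brighter. Offset with the ISO: 1250 → 1000 → 800 → 640 → 500.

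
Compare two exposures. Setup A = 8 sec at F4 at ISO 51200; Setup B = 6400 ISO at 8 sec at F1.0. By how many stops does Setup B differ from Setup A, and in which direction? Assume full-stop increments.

Aperture: f/4 → f/2.8 → f/2 → f/1.4 → f/1.0 — 4 stops opened up (brighter).
Shutter speed: unchanged.
ISO: 51200 → 25600 → 12800 → 6400 — 3 stops lower (darker).
Net: +4 −3 = +1 stop.

1 stop brighter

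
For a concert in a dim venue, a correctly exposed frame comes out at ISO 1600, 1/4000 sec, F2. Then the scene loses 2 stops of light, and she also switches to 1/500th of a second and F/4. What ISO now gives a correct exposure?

ISO 3200

Scene light: 2 stops darker.
Shutter speed: 1/4000 → 1/2000 → 1/1000 → 1/500 — 3 stops longer (brighter).
Aperture: f/2 → f/2.8 → f/4 — 2 stops stopped down (darker).
Net so far: 1 stop darker. ISO: 1600 → 3200.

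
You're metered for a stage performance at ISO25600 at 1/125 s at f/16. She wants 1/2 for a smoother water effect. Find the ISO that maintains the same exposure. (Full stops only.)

ISO 400

Shutter speed: 1/125 → 1/60 → 1/30 → 1/15 → 1/8 → 1/4 → 1/2 — 6 stops longer (brighter).
Need 6 stops darker from the ISO: 25600 → 12800 → 6400 → 3200 → 1600 → 800 → 400.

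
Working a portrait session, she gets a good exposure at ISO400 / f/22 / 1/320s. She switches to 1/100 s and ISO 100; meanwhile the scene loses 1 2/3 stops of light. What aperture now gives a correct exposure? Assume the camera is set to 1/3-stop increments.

Scene light: 1 2/3 stops darker.
Shutter speed: 1/320 → 1/250 → 1/200 → 1/160 → 1/125 → 1/100 — 1 2/3 stops longer (brighter).
ISO: 400 → 320 → 250 → 200 → 160 → 125 → 100 — 2 stops lower (darker).
Net so far: 2 stops darker. Aperture: f/22 → f/20 → f/18 → f/16 → f/14 → f/13 → f/11.

f/11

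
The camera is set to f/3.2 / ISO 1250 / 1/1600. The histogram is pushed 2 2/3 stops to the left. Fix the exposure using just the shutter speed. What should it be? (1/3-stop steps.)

Underexposed by 2 2/3 stops → need 2 2/3 stops brighter.
Shutter speed: 1/1600 → 1/1250 → 1/1000 → 1/800 → 1/640 → 1/500 → 1/400 → 1/320 → 1/250.

1/250s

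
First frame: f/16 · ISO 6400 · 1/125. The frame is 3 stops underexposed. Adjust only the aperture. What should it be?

f/5.6

Underexposed by 3 stops → need 3 stops brighter.
Aperture: f/16 → f/11 → f/8 → f/5.6.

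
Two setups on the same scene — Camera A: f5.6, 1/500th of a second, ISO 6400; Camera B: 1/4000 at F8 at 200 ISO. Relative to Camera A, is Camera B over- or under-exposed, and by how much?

9 stops darker

Aperture: f/5.6 → f/8 — 1 stop stopped down (darker).
Shutter speed: 1/500 → 1/1000 → 1/2000 → 1/4000 — 3 stops shorter (darker).
ISO: 6400 → 3200 → 1600 → 800 → 400 → 200 — 5 stops dropped (darker).
Net: −1 −3 −5 = −9 stops.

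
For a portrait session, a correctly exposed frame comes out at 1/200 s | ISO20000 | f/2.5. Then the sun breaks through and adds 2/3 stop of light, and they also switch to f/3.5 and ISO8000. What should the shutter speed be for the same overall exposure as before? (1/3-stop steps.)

Scene light: 2/3 stop brighter.
Aperture: f/2.5 → f/2.8 → f/3.2 → f/3.5 — 1 stop narrower (darker).
ISO: 20000 → 16000 → 12800 → 10000 → 8000 — 1 1/3 stops lower (darker).
Net so far: 1 2/3 stops darker. Shutter speed: 1/200 → 1/160 → 1/125 → 1/100 → 1/80 → 1/60.

1/60s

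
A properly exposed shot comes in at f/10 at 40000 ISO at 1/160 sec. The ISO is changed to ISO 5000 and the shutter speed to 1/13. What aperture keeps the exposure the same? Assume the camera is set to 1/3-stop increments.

ISO: 40000 → 32000 → 25600 → 20000 → 16000 → 12800 → 10000 → 8000 → 6400 → 5000 — 3 stops dropped (darker).
Shutter speed: 1/160 → 1/125 → 1/100 → 1/80 → 1/60 → 1/50 → 1/40 → 1/30 → 1/25 → 1/20 → 1/15 → 1/13 — 3 2/3 stops longer (brighter).
Net change so far: 2/3 stop brighter. Offset with the aperture: f/10 → f/11 → f/13.

f/13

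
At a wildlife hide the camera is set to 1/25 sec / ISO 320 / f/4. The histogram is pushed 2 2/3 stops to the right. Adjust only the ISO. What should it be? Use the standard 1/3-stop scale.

ISO 50

Overexposed by 2 2/3 stops → need 2 2/3 stops darker.
ISO: 320 → 250 → 200 → 160 → 125 → 100 → 80 → 64 → 50.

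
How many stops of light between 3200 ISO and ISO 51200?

4 stops

3200 → 6400 → 12800 → 25600 → 51200 — count the steps: 4 stops.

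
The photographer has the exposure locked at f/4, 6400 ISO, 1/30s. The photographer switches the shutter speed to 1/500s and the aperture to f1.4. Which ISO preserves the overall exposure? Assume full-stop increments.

ISO 12800

Shutter speed: 1/30 → 1/60 → 1/125 → 1/250 → 1/500 — 4 stops faster (darker).
Aperture: f/4 → f/2.8 → f/2 → f/1.4 — 3 stops larger aperture (brighter).
Net change so far: 1 stop darker. Offset with the ISO: 6400 → 12800.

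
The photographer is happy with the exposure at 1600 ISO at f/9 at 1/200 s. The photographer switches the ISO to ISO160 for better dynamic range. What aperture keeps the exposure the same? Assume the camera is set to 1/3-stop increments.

ISO: 1600 → 1250 → 1000 → 800 → 640 → 500 → 400 → 320 → 250 → 200 → 160 — 3 1/3 stops lower (darker).
Need 3 1/3 stops brighter from the aperture: f/9 → f/8 → f/7.1 → f/6.3 → f/5.6 → f/5 → f/4.5 → f/4 → f/3.5 → f/3.2 → f/2.8.

f/2.8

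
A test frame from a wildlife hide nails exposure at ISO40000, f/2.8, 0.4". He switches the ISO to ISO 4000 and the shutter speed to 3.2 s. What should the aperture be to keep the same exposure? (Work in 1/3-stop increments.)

f/2.5

ISO: 40000 → 32000 → 25600 → 20000 → 16000 → 12800 → 10000 → 8000 → 6400 → 5000 → 4000 — 3 1/3 stops dropped (darker).
Shutter speed: 0.4 → 0.5 → 0.6 → 0.8 → 1 → 1.3 → 1.6 → 2 → 2.5 → 3.2 — 3 stops slower (brighter).
Net change so far: 1/3 stop darker. Offset with the aperture: f/2.8 → f/2.5.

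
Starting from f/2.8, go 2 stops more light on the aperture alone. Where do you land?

f/1.4

Aperture: f/2.8 → f/2 → f/1.4 — 2 stops larger aperture (brighter).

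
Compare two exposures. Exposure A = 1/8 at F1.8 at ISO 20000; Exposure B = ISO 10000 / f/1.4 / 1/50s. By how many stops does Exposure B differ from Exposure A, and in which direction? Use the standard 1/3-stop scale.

3 stops darker

Aperture: f/1.8 → f/1.6 → f/1.4 — 2/3 stop wider (brighter).
Shutter speed: 1/8 → 1/10 → 1/13 → 1/15 → 1/20 → 1/25 → 1/30 → 1/40 → 1/50 — 2 2/3 stops shorter (darker).
ISO: 20000 → 16000 → 12800 → 10000 — 1 stop dropped (darker).
Net: +2/3 −2 2/3 −1 = −3 stops.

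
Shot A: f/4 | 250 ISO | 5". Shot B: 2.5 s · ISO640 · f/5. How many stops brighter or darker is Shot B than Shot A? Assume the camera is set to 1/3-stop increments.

Aperture: f/4 → f/4.5 → f/5 — 2/3 stop stopped down (darker).
Shutter speed: 5 → 4 → 3.2 → 2.5 — 1 stop shorter (darker).
ISO: 250 → 320 → 400 → 500 → 640 — 1 1/3 stops raised (brighter).
Net: −2/3 −1 +1 1/3 = −1/3 stops.

1/3 stop darker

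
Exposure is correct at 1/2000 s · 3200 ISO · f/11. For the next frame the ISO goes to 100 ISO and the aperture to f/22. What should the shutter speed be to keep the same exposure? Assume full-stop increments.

ISO: 3200 → 1600 → 800 → 400 → 200 → 100 — 5 stops dropped (darker).
Aperture: f/11 → f/16 → f/22 — 2 stops stopped down (darker).
Net change so far: 7 stops darker. Offset with the shutter speed: 1/2000 → 1/1000 → 1/500 → 1/250 → 1/125 → 1/60 → 1/30 → 1/15.

1/15s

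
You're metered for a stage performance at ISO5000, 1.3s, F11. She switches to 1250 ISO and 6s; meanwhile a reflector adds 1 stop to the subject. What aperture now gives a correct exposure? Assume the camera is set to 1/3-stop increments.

f/18

Scene light: 1 stop brighter.
ISO: 5000 → 4000 → 3200 → 2500 → 2000 → 1600 → 1250 — 2 stops lower (darker).
Shutter speed: 1.3 → 1.6 → 2 → 2.5 → 3.2 → 4 → 5 → 6 — 2 1/3 stops slower (brighter).
Net so far: 1 1/3 stops brighter. Aperture: f/11 → f/13 → f/14 → f/16 → f/18.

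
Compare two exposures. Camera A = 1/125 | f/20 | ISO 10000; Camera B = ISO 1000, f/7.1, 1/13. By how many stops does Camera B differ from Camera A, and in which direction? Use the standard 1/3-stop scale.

Aperture: f/20 → f/18 → f/16 → f/14 → f/13 → f/11 → f/10 → f/9 → f/8 → f/7.1 — 3 stops larger aperture (brighter).
Shutter speed: 1/125 → 1/100 → 1/80 → 1/60 → 1/50 → 1/40 → 1/30 → 1/25 → 1/20 → 1/15 → 1/13 — 3 1/3 stops longer (brighter).
ISO: 10000 → 8000 → 6400 → 5000 → 4000 → 3200 → 2500 → 2000 → 1600 → 1250 → 1000 — 3 1/3 stops lower (darker).
Net: +3 +3 1/3 −3 1/3 = +3 stops.

3 stops brighter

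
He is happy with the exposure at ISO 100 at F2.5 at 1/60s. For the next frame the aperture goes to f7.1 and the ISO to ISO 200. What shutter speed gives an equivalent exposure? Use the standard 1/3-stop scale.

Aperture: f/2.5 → f/2.8 → f/3.2 → f/3.5 → f/4 → f/4.5 → f/5 → f/5.6 → f/6.3 → f/7.1 — 3 stops narrower (darker).
ISO: 100 → 125 → 160 → 200 — 1 stop higher (brighter).
Net change so far: 2 stops darker. Offset with the shutter speed: 1/60 → 1/50 → 1/40 → 1/30 → 1/25 → 1/20 → 1/15.

1/15s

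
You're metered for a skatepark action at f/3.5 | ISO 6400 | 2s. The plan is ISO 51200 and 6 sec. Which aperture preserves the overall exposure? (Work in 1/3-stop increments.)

f/18

ISO: 6400 → 8000 → 10000 → 12800 → 16000 → 20000 → 25600 → 32000 → 40000 → 51200 — 3 stops higher (brighter).
Shutter speed: 2 → 2.5 → 3.2 → 4 → 5 → 6 — 1 2/3 stops slower (brighter).
Net change so far: 4 2/3 stops brighter. Offset with the aperture: f/3.5 → f/4 → f/4.5 → f/5 → f/5.6 → f/6.3 → f/7.1 → f/8 → f/9 → f/10 → f/11 → f/13 → f/14 → f/16 → f/18.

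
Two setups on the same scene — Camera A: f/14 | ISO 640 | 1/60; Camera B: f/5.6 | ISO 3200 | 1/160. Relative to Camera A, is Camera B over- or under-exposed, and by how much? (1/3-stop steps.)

Aperture: f/14 → f/13 → f/11 → f/10 → f/9 → f/8 → f/7.1 → f/6.3 → f/5.6 — 2 2/3 stops larger aperture (brighter).
Shutter speed: 1/60 → 1/80 → 1/100 → 1/125 → 1/160 — 1 1/3 stops faster (darker).
ISO: 640 → 800 → 1000 → 1250 → 1600 → 2000 → 2500 → 3200 — 2 1/3 stops higher (brighter).
Net: +2 2/3 −1 1/3 +2 1/3 = +3 2/3 stops.

3 2/3 stops brighter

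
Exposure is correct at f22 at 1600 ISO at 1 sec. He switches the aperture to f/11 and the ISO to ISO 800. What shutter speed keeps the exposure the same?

1/2s

Aperture: f/22 → f/16 → f/11 — 2 stops opened up (brighter).
ISO: 1600 → 800 — 1 stop dropped (darker).
Net change so far: 1 stop brighter. Offset with the shutter speed: 1 → 1/2.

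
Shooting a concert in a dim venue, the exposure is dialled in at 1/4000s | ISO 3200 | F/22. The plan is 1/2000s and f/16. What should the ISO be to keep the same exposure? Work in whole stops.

ISO 800

Shutter speed: 1/4000 → 1/2000 — 1 stop longer (brighter).
Aperture: f/22 → f/16 — 1 stop larger aperture (brighter).
Net change so far: 2 stops brighter. Offset with the ISO: 3200 → 1600 → 800.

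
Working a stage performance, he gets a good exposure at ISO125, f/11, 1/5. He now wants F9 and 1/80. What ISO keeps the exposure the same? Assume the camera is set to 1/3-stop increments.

ISO 1250

Aperture: f/11 → f/10 → f/9 — 2/3 stop opened up (brighter).
Shutter speed: 1/5 → 1/6 → 1/8 → 1/10 → 1/13 → 1/15 → 1/20 → 1/25 → 1/30 → 1/40 → 1/50 → 1/60 → 1/80 — 4 stops shorter (darker).
Net change so far: 3 1/3 stops darker. Offset with the ISO: 125 → 160 → 200 → 250 → 320 → 400 → 500 → 640 → 800 → 1000 → 1250.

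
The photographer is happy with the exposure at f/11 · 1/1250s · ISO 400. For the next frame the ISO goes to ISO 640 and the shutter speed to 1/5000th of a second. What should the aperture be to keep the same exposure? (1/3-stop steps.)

f/7.1

ISO: 400 → 500 → 640 — 2/3 stop higher (brighter).
Shutter speed: 1/1250 → 1/1600 → 1/2000 → 1/2500 → 1/3200 → 1/4000 → 1/5000 — 2 stops faster (darker).
Net change so far: 1 1/3 stops darker. Offset with the aperture: f/11 → f/10 → f/9 → f/8 → f/7.1.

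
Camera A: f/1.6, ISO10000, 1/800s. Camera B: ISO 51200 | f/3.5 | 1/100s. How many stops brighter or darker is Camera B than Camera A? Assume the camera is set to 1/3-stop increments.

Aperture: f/1.6 → f/1.8 → f/2 → f/2.2 → f/2.5 → f/2.8 → f/3.2 → f/3.5 — 2 1/3 stops stopped down (darker).
Shutter speed: 1/800 → 1/640 → 1/500 → 1/400 → 1/320 → 1/250 → 1/200 → 1/160 → 1/125 → 1/100 — 3 stops slower (brighter).
ISO: 10000 → 12800 → 16000 → 20000 → 25600 → 32000 → 40000 → 51200 — 2 1/3 stops higher (brighter).
Net: −2 1/3 +3 +2 1/3 = +3 stops.

3 stops brighter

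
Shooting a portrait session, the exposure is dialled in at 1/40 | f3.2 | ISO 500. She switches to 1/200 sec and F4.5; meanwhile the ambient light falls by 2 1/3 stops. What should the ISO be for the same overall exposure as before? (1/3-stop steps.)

Scene light: 2 1/3 stops darker.
Shutter speed: 1/40 → 1/50 → 1/60 → 1/80 → 1/100 → 1/125 → 1/160 → 1/200 — 2 1/3 stops shorter (darker).
Aperture: f/3.2 → f/3.5 → f/4 → f/4.5 — 1 stop smaller aperture (darker).
Net so far: 5 2/3 stops darker. ISO: 500 → 640 → 800 → 1000 → 1250 → 1600 → 2000 → 2500 → 3200 → 4000 → 5000 → 6400 → 8000 → 10000 → 12800 → 16000 → 20000 → 25600.

ISO 25600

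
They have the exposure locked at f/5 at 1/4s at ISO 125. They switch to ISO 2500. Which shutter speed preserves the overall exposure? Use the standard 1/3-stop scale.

ISO: 125 → 160 → 200 → 250 → 320 → 400 → 500 → 640 → 800 → 1000 → 1250 → 1600 → 2000 → 2500 — 4 1/3 stops higher (brighter).
Need 4 1/3 stops darker from the shutter speed: 1/4 → 1/5 → 1/6 → 1/8 → 1/10 → 1/13 → 1/15 → 1/20 → 1/25 → 1/30 → 1/40 → 1/50 → 1/60 → 1/80.

1/80s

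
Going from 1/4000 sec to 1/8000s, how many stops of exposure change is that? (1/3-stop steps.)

1/4000 → 1/5000 → 1/6400 → 1/8000 — count the steps: 3 third-stops = 1 stop.

1 stop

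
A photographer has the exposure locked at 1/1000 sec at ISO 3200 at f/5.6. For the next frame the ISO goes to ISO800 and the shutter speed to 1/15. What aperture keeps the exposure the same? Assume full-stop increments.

f/22

ISO: 3200 → 1600 → 800 — 2 stops lower (darker).
Shutter speed: 1/1000 → 1/500 → 1/250 → 1/125 → 1/60 → 1/30 → 1/15 — 6 stops slower (brighter).
Net change so far: 4 stops brighter. Offset with the aperture: f/5.6 → f/8 → f/11 → f/16 → f/22.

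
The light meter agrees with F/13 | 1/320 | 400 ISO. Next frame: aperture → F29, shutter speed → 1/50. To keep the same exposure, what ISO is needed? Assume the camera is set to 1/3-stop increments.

Aperture: f/13 → f/14 → f/16 → f/18 → f/20 → f/22 → f/25 → f/29 — 2 1/3 stops narrower (darker).
Shutter speed: 1/320 → 1/250 → 1/200 → 1/160 → 1/125 → 1/100 → 1/80 → 1/60 → 1/50 — 2 2/3 stops longer (brighter).
Net change so far: 1/3 stop brighter. Offset with the ISO: 400 → 320.

ISO 320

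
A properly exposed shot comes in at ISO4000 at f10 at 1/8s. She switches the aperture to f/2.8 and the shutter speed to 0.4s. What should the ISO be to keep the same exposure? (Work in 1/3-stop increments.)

ISO 100

Aperture: f/10 → f/9 → f/8 → f/7.1 → f/6.3 → f/5.6 → f/5 → f/4.5 → f/4 → f/3.5 → f/3.2 → f/2.8 — 3 2/3 stops opened up (brighter).
Shutter speed: 1/8 → 1/6 → 1/5 → 1/4 → 0.3 → 0.4 — 1 2/3 stops slower (brighter).
Net change so far: 5 1/3 stops brighter. Offset with the ISO: 4000 → 3200 → 2500 → 2000 → 1600 → 1250 → 1000 → 800 → 640 → 500 → 400 → 320 → 250 → 200 → 160 → 125 → 100.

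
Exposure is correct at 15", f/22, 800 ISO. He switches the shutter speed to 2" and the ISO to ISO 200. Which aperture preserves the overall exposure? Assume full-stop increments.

Shutter speed: 15 → 8 → 4 → 2 — 3 stops faster (darker).
ISO: 800 → 400 → 200 — 2 stops dropped (darker).
Net change so far: 5 stops darker. Offset with the aperture: f/22 → f/16 → f/11 → f/8 → f/5.6 → f/4.

f/4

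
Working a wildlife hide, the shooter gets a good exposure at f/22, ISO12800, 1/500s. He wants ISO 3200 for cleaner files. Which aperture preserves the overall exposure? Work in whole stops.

ISO: 12800 → 6400 → 3200 — 2 stops lower (darker).
Need 2 stops brighter from the aperture: f/22 → f/16 → f/11.

f/11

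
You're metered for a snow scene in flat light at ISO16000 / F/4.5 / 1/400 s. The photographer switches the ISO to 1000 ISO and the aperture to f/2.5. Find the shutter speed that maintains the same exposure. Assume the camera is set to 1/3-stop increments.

ISO: 16000 → 12800 → 10000 → 8000 → 6400 → 5000 → 4000 → 3200 → 2500 → 2000 → 1600 → 1250 → 1000 — 4 stops dropped (darker).
Aperture: f/4.5 → f/4 → f/3.5 → f/3.2 → f/2.8 → f/2.5 — 1 2/3 stops larger aperture (brighter).
Net change so far: 2 1/3 stops darker. Offset with the shutter speed: 1/400 → 1/320 → 1/250 → 1/200 → 1/160 → 1/125 → 1/100 → 1/80.

1/80s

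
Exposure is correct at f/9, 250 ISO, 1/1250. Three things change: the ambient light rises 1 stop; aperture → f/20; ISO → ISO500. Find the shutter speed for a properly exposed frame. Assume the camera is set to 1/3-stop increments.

1/1000s

Scene light: 1 stop brighter.
Aperture: f/9 → f/10 → f/11 → f/13 → f/14 → f/16 → f/18 → f/20 — 2 1/3 stops narrower (darker).
ISO: 250 → 320 → 400 → 500 — 1 stop raised (brighter).
Net so far: 1/3 stop darker. Shutter speed: 1/1250 → 1/1000.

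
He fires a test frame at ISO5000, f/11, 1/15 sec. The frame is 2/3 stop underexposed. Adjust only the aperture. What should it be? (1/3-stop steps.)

Underexposed by 2/3 stop → need 2/3 stop brighter.
Aperture: f/11 → f/10 → f/9.

f/9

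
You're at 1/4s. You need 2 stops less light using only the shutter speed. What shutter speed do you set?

1/15s

Shutter speed: 1/4 → 1/8 → 1/15 — 2 stops faster (darker).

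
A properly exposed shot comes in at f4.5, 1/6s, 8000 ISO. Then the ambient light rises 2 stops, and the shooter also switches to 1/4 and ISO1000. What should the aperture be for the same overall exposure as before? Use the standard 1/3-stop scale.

Scene light: 2 stops brighter.
Shutter speed: 1/6 → 1/5 → 1/4 — 2/3 stop slower (brighter).
ISO: 8000 → 6400 → 5000 → 4000 → 3200 → 2500 → 2000 → 1600 → 1250 → 1000 — 3 stops lower (darker).
Net so far: 1/3 stop darker. Aperture: f/4.5 → f/4.

f/4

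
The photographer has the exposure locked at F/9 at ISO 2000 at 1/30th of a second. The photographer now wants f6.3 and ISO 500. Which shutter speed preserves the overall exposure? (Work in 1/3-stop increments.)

1/15s

Aperture: f/9 → f/8 → f/7.1 → f/6.3 — 1 stop wider (brighter).
ISO: 2000 → 1600 → 1250 → 1000 → 800 → 640 → 500 — 2 stops dropped (darker).
Net change so far: 1 stop darker. Offset with the shutter speed: 1/30 → 1/25 → 1/20 → 1/15.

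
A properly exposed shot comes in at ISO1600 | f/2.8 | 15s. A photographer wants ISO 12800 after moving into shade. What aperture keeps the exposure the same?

f/8

ISO: 1600 → 3200 → 6400 → 12800 — 3 stops raised (brighter).
Need 3 stops darker from the aperture: f/2.8 → f/4 → f/5.6 → f/8.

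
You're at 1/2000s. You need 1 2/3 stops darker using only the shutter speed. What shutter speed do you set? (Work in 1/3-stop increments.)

1/6400s

Shutter speed: 1/2000 → 1/2500 → 1/3200 → 1/4000 → 1/5000 → 1/6400 — 1 2/3 stops faster (darker).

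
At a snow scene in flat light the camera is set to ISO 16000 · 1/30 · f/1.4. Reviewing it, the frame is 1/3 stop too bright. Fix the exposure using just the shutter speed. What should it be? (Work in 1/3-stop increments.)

1/40s

Overexposed by 1/3 stop → need 1/3 stop darker.
Shutter speed: 1/30 → 1/40.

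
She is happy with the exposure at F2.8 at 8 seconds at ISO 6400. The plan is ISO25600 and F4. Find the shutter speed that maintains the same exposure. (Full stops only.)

ISO: 6400 → 12800 → 25600 — 2 stops higher (brighter).
Aperture: f/2.8 → f/4 — 1 stop stopped down (darker).
Net change so far: 1 stop brighter. Offset with the shutter speed: 8 → 4.

4 s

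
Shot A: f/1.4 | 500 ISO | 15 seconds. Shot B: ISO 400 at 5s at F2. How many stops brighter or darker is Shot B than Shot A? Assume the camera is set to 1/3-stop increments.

3 stops darker

Aperture: f/1.4 → f/1.6 → f/1.8 → f/2 — 1 stop smaller aperture (darker).
Shutter speed: 15 → 13 → 10 → 8 → 6 → 5 — 1 2/3 stops shorter (darker).
ISO: 500 → 400 — 1/3 stop dropped (darker).
Net: −1 −1 2/3 −1/3 = −3 stops.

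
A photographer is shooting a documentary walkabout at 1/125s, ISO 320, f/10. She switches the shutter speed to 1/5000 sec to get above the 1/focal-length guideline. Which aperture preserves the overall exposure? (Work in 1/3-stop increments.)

Shutter speed: 1/125 → 1/160 → 1/200 → 1/250 → 1/320 → 1/400 → 1/500 → 1/640 → 1/800 → 1/1000 → 1/1250 → 1/1600 → 1/2000 → 1/2500 → 1/3200 → 1/4000 → 1/5000 — 5 1/3 stops shorter (darker).
Need 5 1/3 stops brighter from the aperture: f/10 → f/9 → f/8 → f/7.1 → f/6.3 → f/5.6 → f/5 → f/4.5 → f/4 → f/3.5 → f/3.2 → f/2.8 → f/2.5 → f/2.2 → f/2 → f/1.8 → f/1.6.

f/1.6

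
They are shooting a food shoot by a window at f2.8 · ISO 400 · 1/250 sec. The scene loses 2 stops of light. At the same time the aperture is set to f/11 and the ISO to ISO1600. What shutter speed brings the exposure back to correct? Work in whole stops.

1/15s

Scene light: 2 stops darker.
Aperture: f/2.8 → f/4 → f/5.6 → f/8 → f/11 — 4 stops stopped down (darker).
ISO: 400 → 800 → 1600 — 2 stops higher (brighter).
Net so far: 4 stops darker. Shutter speed: 1/250 → 1/125 → 1/60 → 1/30 → 1/15.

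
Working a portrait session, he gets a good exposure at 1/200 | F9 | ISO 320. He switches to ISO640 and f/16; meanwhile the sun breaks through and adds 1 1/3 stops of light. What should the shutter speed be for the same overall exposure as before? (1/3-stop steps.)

Scene light: 1 1/3 stops brighter.
ISO: 320 → 400 → 500 → 640 — 1 stop raised (brighter).
Aperture: f/9 → f/10 → f/11 → f/13 → f/14 → f/16 — 1 2/3 stops smaller aperture (darker).
Net so far: 2/3 stop brighter. Shutter speed: 1/200 → 1/250 → 1/320.

1/320s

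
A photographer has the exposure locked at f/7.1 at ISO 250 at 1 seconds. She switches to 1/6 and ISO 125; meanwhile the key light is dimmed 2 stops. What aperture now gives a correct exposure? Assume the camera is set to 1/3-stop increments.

Scene light: 2 stops darker.
Shutter speed: 1 → 0.8 → 0.6 → 0.5 → 0.4 → 0.3 → 1/4 → 1/5 → 1/6 — 2 2/3 stops faster (darker).
ISO: 250 → 200 → 160 → 125 — 1 stop dropped (darker).
Net so far: 5 2/3 stops darker. Aperture: f/7.1 → f/6.3 → f/5.6 → f/5 → f/4.5 → f/4 → f/3.5 → f/3.2 → f/2.8 → f/2.5 → f/2.2 → f/2 → f/1.8 → f/1.6 → f/1.4 → f/1.2 → f/1.1 → f/1.0.

f/1.0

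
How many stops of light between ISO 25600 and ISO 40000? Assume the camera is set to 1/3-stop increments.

25600 → 32000 → 40000 — count the steps: 2 third-stops = 2/3 stop.

2/3 stop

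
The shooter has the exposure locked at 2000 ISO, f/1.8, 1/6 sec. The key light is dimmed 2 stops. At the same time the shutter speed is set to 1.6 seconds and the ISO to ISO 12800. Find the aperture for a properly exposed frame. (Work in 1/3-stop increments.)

f/7.1

Scene light: 2 stops darker.
Shutter speed: 1/6 → 1/5 → 1/4 → 0.3 → 0.4 → 0.5 → 0.6 → 0.8 → 1 → 1.3 → 1.6 — 3 1/3 stops longer (brighter).
ISO: 2000 → 2500 → 3200 → 4000 → 5000 → 6400 → 8000 → 10000 → 12800 — 2 2/3 stops higher (brighter).
Net so far: 4 stops brighter. Aperture: f/1.8 → f/2 → f/2.2 → f/2.5 → f/2.8 → f/3.2 → f/3.5 → f/4 → f/4.5 → f/5 → f/5.6 → f/6.3 → f/7.1.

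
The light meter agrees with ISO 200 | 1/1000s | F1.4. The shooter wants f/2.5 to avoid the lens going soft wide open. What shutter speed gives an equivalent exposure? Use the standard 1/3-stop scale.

1/320s

Aperture: f/1.4 → f/1.6 → f/1.8 → f/2 → f/2.2 → f/2.5 — 1 2/3 stops smaller aperture (darker).
Need 1 2/3 stops brighter from the shutter speed: 1/1000 → 1/800 → 1/640 → 1/500 → 1/400 → 1/320.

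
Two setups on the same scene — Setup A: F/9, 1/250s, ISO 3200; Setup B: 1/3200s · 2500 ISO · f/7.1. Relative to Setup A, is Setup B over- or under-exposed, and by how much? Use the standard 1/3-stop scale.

Aperture: f/9 → f/8 → f/7.1 — 2/3 stop opened up (brighter).
Shutter speed: 1/250 → 1/320 → 1/400 → 1/500 → 1/640 → 1/800 → 1/1000 → 1/1250 → 1/1600 → 1/2000 → 1/2500 → 1/3200 — 3 2/3 stops shorter (darker).
ISO: 3200 → 2500 — 1/3 stop dropped (darker).
Net: +2/3 −3 2/3 −1/3 = −3 1/3 stops.

3 1/3 stops darker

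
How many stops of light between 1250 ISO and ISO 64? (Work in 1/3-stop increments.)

1250 → 1000 → 800 → 640 → 500 → 400 → 320 → 250 → 200 → 160 → 125 → 100 → 80 → 64 — count the steps: 13 third-stops = 4 1/3 stops.

4 1/3 stops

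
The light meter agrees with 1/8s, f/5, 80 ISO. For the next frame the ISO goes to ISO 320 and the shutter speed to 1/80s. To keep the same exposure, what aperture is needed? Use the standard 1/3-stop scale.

ISO: 80 → 100 → 125 → 160 → 200 → 250 → 320 — 2 stops higher (brighter).
Shutter speed: 1/8 → 1/10 → 1/13 → 1/15 → 1/20 → 1/25 → 1/30 → 1/40 → 1/50 → 1/60 → 1/80 — 3 1/3 stops faster (darker).
Net change so far: 1 1/3 stops darker. Offset with the aperture: f/5 → f/4.5 → f/4 → f/3.5 → f/3.2.

f/3.2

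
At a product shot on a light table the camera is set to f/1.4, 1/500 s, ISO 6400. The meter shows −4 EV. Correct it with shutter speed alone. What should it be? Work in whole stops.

1/30s

Underexposed by 4 stops → need 4 stops brighter.
Shutter speed: 1/500 → 1/250 → 1/125 → 1/60 → 1/30.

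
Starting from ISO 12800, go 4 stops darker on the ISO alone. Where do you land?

ISO 800

ISO: 12800 → 6400 → 3200 → 1600 → 800 — 4 stops dropped (darker).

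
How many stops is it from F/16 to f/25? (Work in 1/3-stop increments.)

1 1/3 stops

f/16 → f/18 → f/20 → f/22 → f/25 — count the steps: 4 third-stops = 1 1/3 stops.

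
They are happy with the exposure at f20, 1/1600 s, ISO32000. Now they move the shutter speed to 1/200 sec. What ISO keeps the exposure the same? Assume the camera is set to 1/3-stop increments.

ISO 4000

Shutter speed: 1/1600 → 1/1250 → 1/1000 → 1/800 → 1/640 → 1/500 → 1/400 → 1/320 → 1/250 → 1/200 — 3 stops slower (brighter).
Need 3 stops darker from the ISO: 32000 → 25600 → 20000 → 16000 → 12800 → 10000 → 8000 → 6400 → 5000 → 4000.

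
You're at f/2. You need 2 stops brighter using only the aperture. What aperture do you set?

f/1.0

Aperture: f/2 → f/1.4 → f/1.0 — 2 stops larger aperture (brighter).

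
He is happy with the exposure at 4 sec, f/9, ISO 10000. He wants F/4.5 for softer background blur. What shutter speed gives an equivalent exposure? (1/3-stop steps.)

Aperture: f/9 → f/8 → f/7.1 → f/6.3 → f/5.6 → f/5 → f/4.5 — 2 stops larger aperture (brighter).
Need 2 stops darker from the shutter speed: 4 → 3.2 → 2.5 → 2 → 1.6 → 1.3 → 1.

1 s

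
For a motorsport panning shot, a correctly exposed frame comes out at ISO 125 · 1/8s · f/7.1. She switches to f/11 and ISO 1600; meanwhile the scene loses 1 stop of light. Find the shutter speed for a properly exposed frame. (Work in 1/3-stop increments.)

1/20s

Scene light: 1 stop darker.
Aperture: f/7.1 → f/8 → f/9 → f/10 → f/11 — 1 1/3 stops narrower (darker).
ISO: 125 → 160 → 200 → 250 → 320 → 400 → 500 → 640 → 800 → 1000 → 1250 → 1600 — 3 2/3 stops higher (brighter).
Net so far: 1 1/3 stops brighter. Shutter speed: 1/8 → 1/10 → 1/13 → 1/15 → 1/20.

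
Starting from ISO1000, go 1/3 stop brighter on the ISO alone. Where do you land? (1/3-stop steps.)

ISO: 1000 → 1250 — 1/3 stop raised (brighter).

ISO 1250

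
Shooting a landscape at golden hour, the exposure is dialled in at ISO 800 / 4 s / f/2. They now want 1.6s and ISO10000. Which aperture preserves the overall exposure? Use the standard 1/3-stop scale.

Shutter speed: 4 → 3.2 → 2.5 → 2 → 1.6 — 1 1/3 stops shorter (darker).
ISO: 800 → 1000 → 1250 → 1600 → 2000 → 2500 → 3200 → 4000 → 5000 → 6400 → 8000 → 10000 — 3 2/3 stops higher (brighter).
Net change so far: 2 1/3 stops brighter. Offset with the aperture: f/2 → f/2.2 → f/2.5 → f/2.8 → f/3.2 → f/3.5 → f/4 → f/4.5.

f/4.5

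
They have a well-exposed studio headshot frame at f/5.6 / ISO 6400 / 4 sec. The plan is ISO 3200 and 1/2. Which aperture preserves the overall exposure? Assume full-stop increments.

f/1.4

ISO: 6400 → 3200 — 1 stop dropped (darker).
Shutter speed: 4 → 2 → 1 → 1/2 — 3 stops faster (darker).
Net change so far: 4 stops darker. Offset with the aperture: f/5.6 → f/4 → f/2.8 → f/2 → f/1.4.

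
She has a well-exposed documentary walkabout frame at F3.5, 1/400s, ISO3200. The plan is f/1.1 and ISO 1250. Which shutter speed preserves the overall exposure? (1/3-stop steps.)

Aperture: f/3.5 → f/3.2 → f/2.8 → f/2.5 → f/2.2 → f/2 → f/1.8 → f/1.6 → f/1.4 → f/1.2 → f/1.1 — 3 1/3 stops wider (brighter).
ISO: 3200 → 2500 → 2000 → 1600 → 1250 — 1 1/3 stops dropped (darker).
Net change so far: 2 stops brighter. Offset with the shutter speed: 1/400 → 1/500 → 1/640 → 1/800 → 1/1000 → 1/1250 → 1/1600.

1/1600s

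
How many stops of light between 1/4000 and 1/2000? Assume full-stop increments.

1 stop

1/4000 → 1/2000 — count the steps: 1 stop.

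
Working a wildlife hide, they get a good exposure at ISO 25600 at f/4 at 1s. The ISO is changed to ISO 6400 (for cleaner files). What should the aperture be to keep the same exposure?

ISO: 25600 → 12800 → 6400 — 2 stops lower (darker).
Need 2 stops brighter from the aperture: f/4 → f/2.8 → f/2.

f/2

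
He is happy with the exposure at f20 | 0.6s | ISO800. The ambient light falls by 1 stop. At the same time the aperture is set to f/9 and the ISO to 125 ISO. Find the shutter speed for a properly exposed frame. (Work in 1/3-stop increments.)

Scene light: 1 stop darker.
Aperture: f/20 → f/18 → f/16 → f/14 → f/13 → f/11 → f/10 → f/9 — 2 1/3 stops wider (brighter).
ISO: 800 → 640 → 500 → 400 → 320 → 250 → 200 → 160 → 125 — 2 2/3 stops lower (darker).
Net so far: 1 1/3 stops darker. Shutter speed: 0.6 → 0.8 → 1 → 1.3 → 1.6.

1.6 s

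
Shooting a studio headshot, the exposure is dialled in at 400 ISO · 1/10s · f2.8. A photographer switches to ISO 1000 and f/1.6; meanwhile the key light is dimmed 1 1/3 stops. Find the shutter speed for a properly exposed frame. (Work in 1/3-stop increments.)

1/30s

Scene light: 1 1/3 stops darker.
ISO: 400 → 500 → 640 → 800 → 1000 — 1 1/3 stops raised (brighter).
Aperture: f/2.8 → f/2.5 → f/2.2 → f/2 → f/1.8 → f/1.6 — 1 2/3 stops wider (brighter).
Net so far: 1 2/3 stops brighter. Shutter speed: 1/10 → 1/13 → 1/15 → 1/20 → 1/25 → 1/30.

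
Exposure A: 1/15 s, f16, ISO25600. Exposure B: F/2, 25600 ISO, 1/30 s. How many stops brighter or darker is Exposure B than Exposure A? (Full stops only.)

Aperture: f/16 → f/11 → f/8 → f/5.6 → f/4 → f/2.8 → f/2 — 6 stops opened up (brighter).
Shutter speed: 1/15 → 1/30 — 1 stop faster (darker).
ISO: unchanged.
Net: +6 −1 = +5 stops.

5 stops brighter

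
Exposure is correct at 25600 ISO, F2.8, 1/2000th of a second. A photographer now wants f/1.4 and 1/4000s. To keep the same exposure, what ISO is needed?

Aperture: f/2.8 → f/2 → f/1.4 — 2 stops wider (brighter).
Shutter speed: 1/2000 → 1/4000 — 1 stop faster (darker).
Net change so far: 1 stop brighter. Offset with the ISO: 25600 → 12800.

ISO 12800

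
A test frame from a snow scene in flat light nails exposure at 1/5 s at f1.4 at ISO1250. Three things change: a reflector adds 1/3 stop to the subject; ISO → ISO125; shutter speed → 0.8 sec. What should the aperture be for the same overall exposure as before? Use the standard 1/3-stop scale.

Scene light: 1/3 stop brighter.
ISO: 1250 → 1000 → 800 → 640 → 500 → 400 → 320 → 250 → 200 → 160 → 125 — 3 1/3 stops lower (darker).
Shutter speed: 1/5 → 1/4 → 0.3 → 0.4 → 0.5 → 0.6 → 0.8 — 2 stops slower (brighter).
Net so far: 1 stop darker. Aperture: f/1.4 → f/1.2 → f/1.1 → f/1.0.

f/1.0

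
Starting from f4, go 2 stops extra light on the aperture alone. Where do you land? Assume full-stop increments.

f/2

Aperture: f/4 → f/2.8 → f/2 — 2 stops opened up (brighter).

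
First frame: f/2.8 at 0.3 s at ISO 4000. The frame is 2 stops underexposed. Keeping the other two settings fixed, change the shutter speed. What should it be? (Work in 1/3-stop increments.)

1.3 s

Underexposed by 2 stops → need 2 stops brighter.
Shutter speed: 0.3 → 0.4 → 0.5 → 0.6 → 0.8 → 1 → 1.3.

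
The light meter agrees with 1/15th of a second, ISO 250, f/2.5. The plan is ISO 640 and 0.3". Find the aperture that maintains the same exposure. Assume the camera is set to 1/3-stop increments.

f/9

ISO: 250 → 320 → 400 → 500 → 640 — 1 1/3 stops raised (brighter).
Shutter speed: 1/15 → 1/13 → 1/10 → 1/8 → 1/6 → 1/5 → 1/4 → 0.3 — 2 1/3 stops longer (brighter).
Net change so far: 3 2/3 stops brighter. Offset with the aperture: f/2.5 → f/2.8 → f/3.2 → f/3.5 → f/4 → f/4.5 → f/5 → f/5.6 → f/6.3 → f/7.1 → f/8 → f/9.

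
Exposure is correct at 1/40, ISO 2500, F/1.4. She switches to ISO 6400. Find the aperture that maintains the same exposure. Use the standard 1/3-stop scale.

ISO: 2500 → 3200 → 4000 → 5000 → 6400 — 1 1/3 stops higher (brighter).
Need 1 1/3 stops darker from the aperture: f/1.4 → f/1.6 → f/1.8 → f/2 → f/2.2.

f/2.2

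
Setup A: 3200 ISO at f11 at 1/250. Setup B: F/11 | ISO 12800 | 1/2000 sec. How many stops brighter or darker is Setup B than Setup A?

1 stop darker

Aperture: unchanged.
Shutter speed: 1/250 → 1/500 → 1/1000 → 1/2000 — 3 stops shorter (darker).
ISO: 3200 → 6400 → 12800 — 2 stops raised (brighter).
Net: −3 +2 = −1 stop.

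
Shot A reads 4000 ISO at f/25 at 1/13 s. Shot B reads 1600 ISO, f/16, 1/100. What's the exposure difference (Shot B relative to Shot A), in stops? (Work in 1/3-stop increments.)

3 stops darker

Aperture: f/25 → f/22 → f/20 → f/18 → f/16 — 1 1/3 stops larger aperture (brighter).
Shutter speed: 1/13 → 1/15 → 1/20 → 1/25 → 1/30 → 1/40 → 1/50 → 1/60 → 1/80 → 1/100 — 3 stops faster (darker).
ISO: 4000 → 3200 → 2500 → 2000 → 1600 — 1 1/3 stops dropped (darker).
Net: +1 1/3 −3 −1 1/3 = −3 stops.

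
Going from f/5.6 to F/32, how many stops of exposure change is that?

f/5.6 → f/8 → f/11 → f/16 → f/22 → f/32 — count the steps: 5 stops.

5 stops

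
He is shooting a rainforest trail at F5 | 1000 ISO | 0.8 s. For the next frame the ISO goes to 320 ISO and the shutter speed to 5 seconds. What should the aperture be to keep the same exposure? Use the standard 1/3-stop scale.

f/7.1

ISO: 1000 → 800 → 640 → 500 → 400 → 320 — 1 2/3 stops dropped (darker).
Shutter speed: 0.8 → 1 → 1.3 → 1.6 → 2 → 2.5 → 3.2 → 4 → 5 — 2 2/3 stops slower (brighter).
Net change so far: 1 stop brighter. Offset with the aperture: f/5 → f/5.6 → f/6.3 → f/7.1.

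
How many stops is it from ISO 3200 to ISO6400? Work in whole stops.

3200 → 6400 — count the steps: 1 stop.

1 stop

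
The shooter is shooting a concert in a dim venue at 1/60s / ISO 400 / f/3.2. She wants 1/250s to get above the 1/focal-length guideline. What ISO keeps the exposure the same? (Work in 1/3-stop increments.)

Shutter speed: 1/60 → 1/80 → 1/100 → 1/125 → 1/160 → 1/200 → 1/250 — 2 stops faster (darker).
Need 2 stops brighter from the ISO: 400 → 500 → 640 → 800 → 1000 → 1250 → 1600.

ISO 1600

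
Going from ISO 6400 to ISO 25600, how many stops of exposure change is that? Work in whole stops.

2 stops

6400 → 12800 → 25600 — count the steps: 2 stops.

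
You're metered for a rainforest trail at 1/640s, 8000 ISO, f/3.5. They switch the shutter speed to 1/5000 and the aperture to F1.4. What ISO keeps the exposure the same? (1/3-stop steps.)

ISO 10000

Shutter speed: 1/640 → 1/800 → 1/1000 → 1/1250 → 1/1600 → 1/2000 → 1/2500 → 1/3200 → 1/4000 → 1/5000 — 3 stops faster (darker).
Aperture: f/3.5 → f/3.2 → f/2.8 → f/2.5 → f/2.2 → f/2 → f/1.8 → f/1.6 → f/1.4 — 2 2/3 stops larger aperture (brighter).
Net change so far: 1/3 stop darker. Offset with the ISO: 8000 → 10000.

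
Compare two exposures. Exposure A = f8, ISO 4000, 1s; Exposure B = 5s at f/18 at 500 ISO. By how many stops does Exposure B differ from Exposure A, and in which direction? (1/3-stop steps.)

3 stops darker

Aperture: f/8 → f/9 → f/10 → f/11 → f/13 → f/14 → f/16 → f/18 — 2 1/3 stops stopped down (darker).
Shutter speed: 1 → 1.3 → 1.6 → 2 → 2.5 → 3.2 → 4 → 5 — 2 1/3 stops longer (brighter).
ISO: 4000 → 3200 → 2500 → 2000 → 1600 → 1250 → 1000 → 800 → 640 → 500 — 3 stops dropped (darker).
Net: −2 1/3 +2 1/3 −3 = −3 stops.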